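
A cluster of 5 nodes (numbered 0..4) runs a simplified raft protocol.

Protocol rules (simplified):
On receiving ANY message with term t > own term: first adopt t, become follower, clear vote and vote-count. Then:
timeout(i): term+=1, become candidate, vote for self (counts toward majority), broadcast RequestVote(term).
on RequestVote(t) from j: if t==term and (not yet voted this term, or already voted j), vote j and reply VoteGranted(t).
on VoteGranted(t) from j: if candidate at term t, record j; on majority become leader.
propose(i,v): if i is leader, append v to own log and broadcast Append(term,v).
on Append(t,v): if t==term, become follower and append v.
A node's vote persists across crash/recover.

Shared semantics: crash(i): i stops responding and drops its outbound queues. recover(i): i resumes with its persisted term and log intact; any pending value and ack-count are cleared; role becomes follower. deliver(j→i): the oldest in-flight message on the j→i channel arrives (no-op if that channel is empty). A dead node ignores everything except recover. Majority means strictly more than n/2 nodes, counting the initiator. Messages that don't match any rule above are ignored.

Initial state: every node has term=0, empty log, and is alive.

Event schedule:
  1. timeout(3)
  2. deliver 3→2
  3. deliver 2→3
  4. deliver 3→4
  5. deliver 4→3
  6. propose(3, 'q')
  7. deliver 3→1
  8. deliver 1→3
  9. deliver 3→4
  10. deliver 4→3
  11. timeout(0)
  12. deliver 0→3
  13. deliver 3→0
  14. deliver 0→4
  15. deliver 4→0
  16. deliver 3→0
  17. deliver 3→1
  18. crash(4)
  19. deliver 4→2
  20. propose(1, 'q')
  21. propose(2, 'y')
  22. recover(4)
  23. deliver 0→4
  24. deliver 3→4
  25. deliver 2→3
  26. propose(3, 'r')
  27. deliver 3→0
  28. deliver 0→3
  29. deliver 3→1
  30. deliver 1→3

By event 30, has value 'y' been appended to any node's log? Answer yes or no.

1. timeout(3):  <3:cand t1 ->
2. deliver 3→2:  <2:foll t1 ->
3. deliver 2→3:  nop
4. deliver 3→4:  <4:foll t1 ->
5. deliver 4→3:  <3:lead t1 ->
6. propose(3,'q'):  <3:lead t1 q>
7. deliver 3→1:  <1:foll t1 ->
8. deliver 1→3:  nop
9. deliver 3→4:  <4:foll t1 q>
10. deliver 4→3:  nop
11. timeout(0):  <0:cand t1 ->
12. deliver 0→3:  nop
13. deliver 3→0:  nop
14. deliver 0→4:  nop
15. deliver 4→0:  nop
16. deliver 3→0:  <0:foll t1 q>
17. deliver 3→1:  <1:foll t1 q>
18. crash(4):  <4:✗foll t1 q>
19. deliver 4→2:  nop
20. propose(1,'q'):  nop
21. propose(2,'y'):  nop
22. recover(4):  <4:foll t1 q>
23. deliver 0→4:  nop
24. deliver 3→4:  nop
25. deliver 2→3:  nop
26. propose(3,'r'):  <3:lead t1 q,r>
27. deliver 3→0:  <0:foll t1 q,r>
28. deliver 0→3:  nop
29. deliver 3→1:  <1:foll t1 q,r>
30. deliver 1→3:  nop

no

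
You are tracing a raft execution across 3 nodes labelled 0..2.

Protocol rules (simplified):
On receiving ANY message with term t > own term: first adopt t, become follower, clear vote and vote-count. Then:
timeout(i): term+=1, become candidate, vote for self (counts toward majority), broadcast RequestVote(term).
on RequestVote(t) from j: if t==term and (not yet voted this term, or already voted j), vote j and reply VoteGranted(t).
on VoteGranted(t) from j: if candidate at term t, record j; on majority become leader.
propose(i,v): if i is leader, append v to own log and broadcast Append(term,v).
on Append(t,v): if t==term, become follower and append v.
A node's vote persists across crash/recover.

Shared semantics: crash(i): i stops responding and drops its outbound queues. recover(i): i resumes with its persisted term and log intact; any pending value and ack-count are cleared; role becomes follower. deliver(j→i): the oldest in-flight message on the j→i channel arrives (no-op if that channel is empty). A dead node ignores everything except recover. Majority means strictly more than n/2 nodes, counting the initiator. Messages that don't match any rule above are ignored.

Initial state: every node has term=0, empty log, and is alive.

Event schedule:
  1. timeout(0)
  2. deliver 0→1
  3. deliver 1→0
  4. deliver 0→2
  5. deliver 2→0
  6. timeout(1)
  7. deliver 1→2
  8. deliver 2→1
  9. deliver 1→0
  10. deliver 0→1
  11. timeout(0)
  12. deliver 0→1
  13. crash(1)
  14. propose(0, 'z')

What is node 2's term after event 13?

2

step 1 timeout(0): 0={cand,t=1,log=-}
step 2 deliver 0→1: 1={foll,t=1,log=-}
step 3 deliver 1→0: 0={lead,t=1,log=-}
step 4 deliver 0→2: 2={foll,t=1,log=-}
step 5 deliver 2→0: —
step 6 timeout(1): 1={cand,t=2,log=-}
step 7 deliver 1→2: 2={foll,t=2,log=-}
step 8 deliver 2→1: 1={lead,t=2,log=-}
step 9 deliver 1→0: 0={foll,t=2,log=-}
step 10 deliver 0→1: —
step 11 timeout(0): 0={cand,t=3,log=-}
step 12 deliver 0→1: 1={foll,t=3,log=-}
step 13 crash(1): 1={✗foll,t=3,log=-}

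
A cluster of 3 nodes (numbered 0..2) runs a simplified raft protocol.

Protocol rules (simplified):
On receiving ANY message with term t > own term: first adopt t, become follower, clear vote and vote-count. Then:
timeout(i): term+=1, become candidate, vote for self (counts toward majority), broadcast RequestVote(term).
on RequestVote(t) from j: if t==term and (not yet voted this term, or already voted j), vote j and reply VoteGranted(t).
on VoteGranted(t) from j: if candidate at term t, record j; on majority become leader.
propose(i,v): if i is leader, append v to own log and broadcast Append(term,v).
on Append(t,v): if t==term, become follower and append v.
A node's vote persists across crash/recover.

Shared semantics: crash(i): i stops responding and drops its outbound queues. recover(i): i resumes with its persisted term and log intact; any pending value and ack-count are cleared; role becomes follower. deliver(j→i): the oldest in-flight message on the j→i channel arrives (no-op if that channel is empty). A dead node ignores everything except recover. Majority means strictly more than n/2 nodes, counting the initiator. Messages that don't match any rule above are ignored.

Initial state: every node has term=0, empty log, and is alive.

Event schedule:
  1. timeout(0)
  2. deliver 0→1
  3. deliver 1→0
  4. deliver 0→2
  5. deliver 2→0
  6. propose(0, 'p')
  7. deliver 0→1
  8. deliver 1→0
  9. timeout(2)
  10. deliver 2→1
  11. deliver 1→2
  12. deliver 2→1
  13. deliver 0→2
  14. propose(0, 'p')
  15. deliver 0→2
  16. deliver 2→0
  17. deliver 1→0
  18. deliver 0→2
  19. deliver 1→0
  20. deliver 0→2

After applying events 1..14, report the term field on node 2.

[1] timeout(0) → N0(cand t1 [-])
[2] deliver 0→1 → N1(foll t1 [-])
[3] deliver 1→0 → N0(lead t1 [-])
[4] deliver 0→2 → N2(foll t1 [-])
[5] deliver 2→0 → ∅
[6] propose(0,'p') → N0(lead t1 [p])
[7] deliver 0→1 → N1(foll t1 [p])
[8] deliver 1→0 → ∅
[9] timeout(2) → N2(cand t2 [-])
[10] deliver 2→1 → N1(foll t2 [p])
[11] deliver 1→2 → N2(lead t2 [-])
[12] deliver 2→1 → ∅
[13] deliver 0→2 → ∅
[14] propose(0,'p') → N0(lead t1 [p,p])

2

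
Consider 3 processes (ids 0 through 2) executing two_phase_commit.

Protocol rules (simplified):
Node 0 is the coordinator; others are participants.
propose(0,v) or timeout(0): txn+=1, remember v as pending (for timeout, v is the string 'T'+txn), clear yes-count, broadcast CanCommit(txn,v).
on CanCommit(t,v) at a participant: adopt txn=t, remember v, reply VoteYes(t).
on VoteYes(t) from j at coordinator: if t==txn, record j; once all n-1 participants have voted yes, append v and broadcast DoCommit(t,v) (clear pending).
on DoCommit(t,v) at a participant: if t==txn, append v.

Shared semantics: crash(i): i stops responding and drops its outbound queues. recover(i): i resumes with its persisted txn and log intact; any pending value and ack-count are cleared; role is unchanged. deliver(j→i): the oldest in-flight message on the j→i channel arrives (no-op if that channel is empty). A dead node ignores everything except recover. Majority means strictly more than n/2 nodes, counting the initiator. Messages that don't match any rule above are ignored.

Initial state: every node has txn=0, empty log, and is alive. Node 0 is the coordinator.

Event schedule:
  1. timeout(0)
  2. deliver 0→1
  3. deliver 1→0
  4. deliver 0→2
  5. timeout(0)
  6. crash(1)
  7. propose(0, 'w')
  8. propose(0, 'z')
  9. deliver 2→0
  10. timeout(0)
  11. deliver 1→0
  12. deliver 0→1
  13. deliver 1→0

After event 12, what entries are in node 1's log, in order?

after 1 — timeout(0): n0:coor/t1/[-]
after 2 — deliver 0→1: n1:part/t1/[-]
after 3 — deliver 1→0: ·
after 4 — deliver 0→2: n2:part/t1/[-]
after 5 — timeout(0): n0:coor/t2/[-]
after 6 — crash(1): n1:✗part/t1/[-]
after 7 — propose(0,'w'): n0:coor/t3/[-]
after 8 — propose(0,'z'): n0:coor/t4/[-]
after 9 — deliver 2→0: ·
after 10 — timeout(0): n0:coor/t5/[-]
after 11 — deliver 1→0: ·
after 12 — deliver 0→1: ·

empty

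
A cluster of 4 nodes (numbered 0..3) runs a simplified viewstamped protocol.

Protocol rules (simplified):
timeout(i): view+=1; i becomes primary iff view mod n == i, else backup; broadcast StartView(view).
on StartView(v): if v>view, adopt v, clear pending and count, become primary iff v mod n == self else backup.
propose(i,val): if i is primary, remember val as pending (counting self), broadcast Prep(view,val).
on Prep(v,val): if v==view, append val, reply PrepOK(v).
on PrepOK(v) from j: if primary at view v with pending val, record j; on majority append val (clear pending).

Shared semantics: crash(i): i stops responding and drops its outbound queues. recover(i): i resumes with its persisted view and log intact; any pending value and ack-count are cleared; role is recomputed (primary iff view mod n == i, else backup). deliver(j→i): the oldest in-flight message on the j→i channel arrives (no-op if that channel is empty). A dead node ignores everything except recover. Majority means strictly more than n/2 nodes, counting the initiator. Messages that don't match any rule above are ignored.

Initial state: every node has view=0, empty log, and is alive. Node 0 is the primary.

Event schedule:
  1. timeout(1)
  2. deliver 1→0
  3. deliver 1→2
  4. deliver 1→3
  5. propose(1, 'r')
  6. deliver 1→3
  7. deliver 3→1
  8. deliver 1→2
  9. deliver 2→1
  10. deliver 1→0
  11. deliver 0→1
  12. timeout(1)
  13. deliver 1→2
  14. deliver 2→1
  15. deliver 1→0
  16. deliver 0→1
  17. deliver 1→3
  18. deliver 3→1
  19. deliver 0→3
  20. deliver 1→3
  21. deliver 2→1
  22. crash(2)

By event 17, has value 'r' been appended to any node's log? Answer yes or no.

after 1 — timeout(1): n1:prim/v1/[-]
after 2 — deliver 1→0: n0:back/v1/[-]
after 3 — deliver 1→2: n2:back/v1/[-]
after 4 — deliver 1→3: n3:back/v1/[-]
after 5 — propose(1,'r'): ·
after 6 — deliver 1→3: n3:back/v1/[r]
after 7 — deliver 3→1: ·
after 8 — deliver 1→2: n2:back/v1/[r]
after 9 — deliver 2→1: n1:prim/v1/[r]
after 10 — deliver 1→0: n0:back/v1/[r]
after 11 — deliver 0→1: ·
after 12 — timeout(1): n1:back/v2/[r]
after 13 — deliver 1→2: n2:prim/v2/[r]
after 14 — deliver 2→1: ·
after 15 — deliver 1→0: n0:back/v2/[r]
after 16 — deliver 0→1: ·
after 17 — deliver 1→3: n3:back/v2/[r]

yes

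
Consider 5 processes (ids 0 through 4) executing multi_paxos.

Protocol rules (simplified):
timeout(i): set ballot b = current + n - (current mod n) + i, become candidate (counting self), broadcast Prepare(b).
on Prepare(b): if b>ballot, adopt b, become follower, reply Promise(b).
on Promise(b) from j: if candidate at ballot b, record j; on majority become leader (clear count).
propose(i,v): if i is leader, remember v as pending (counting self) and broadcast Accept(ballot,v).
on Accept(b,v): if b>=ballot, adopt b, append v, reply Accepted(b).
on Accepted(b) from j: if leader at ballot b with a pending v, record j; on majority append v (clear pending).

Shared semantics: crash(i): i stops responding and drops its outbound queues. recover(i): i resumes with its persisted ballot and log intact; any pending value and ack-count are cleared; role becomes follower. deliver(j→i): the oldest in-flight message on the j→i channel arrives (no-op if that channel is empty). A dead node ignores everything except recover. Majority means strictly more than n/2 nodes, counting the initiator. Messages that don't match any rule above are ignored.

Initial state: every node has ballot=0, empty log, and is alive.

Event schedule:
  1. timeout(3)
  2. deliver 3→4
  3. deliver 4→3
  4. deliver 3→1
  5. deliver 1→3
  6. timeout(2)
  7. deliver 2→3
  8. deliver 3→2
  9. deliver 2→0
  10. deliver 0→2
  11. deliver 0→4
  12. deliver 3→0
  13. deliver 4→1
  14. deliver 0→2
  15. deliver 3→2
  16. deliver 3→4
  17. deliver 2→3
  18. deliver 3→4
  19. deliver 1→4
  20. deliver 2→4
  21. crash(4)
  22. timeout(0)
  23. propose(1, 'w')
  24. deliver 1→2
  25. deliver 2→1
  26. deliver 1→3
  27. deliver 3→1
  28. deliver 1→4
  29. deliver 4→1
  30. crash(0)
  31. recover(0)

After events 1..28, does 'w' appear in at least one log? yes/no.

e1 timeout(3): 3[cand,b=8,-]
e2 deliver 3→4: 4[foll,b=8,-]
e3 deliver 4→3: ·
e4 deliver 3→1: 1[foll,b=8,-]
e5 deliver 1→3: 3[lead,b=8,-]
e6 timeout(2): 2[cand,b=7,-]
e7 deliver 2→3: ·
e8 deliver 3→2: 2[foll,b=8,-]
e9 deliver 2→0: 0[foll,b=7,-]
e10 deliver 0→2: ·
e11 deliver 0→4: ·
e12 deliver 3→0: 0[foll,b=8,-]
e13 deliver 4→1: ·
e14 deliver 0→2: ·
e15 deliver 3→2: ·
e16 deliver 3→4: ·
e17 deliver 2→3: ·
e18 deliver 3→4: ·
e19 deliver 1→4: ·
e20 deliver 2→4: ·
e21 crash(4): 4[✗foll,b=8,-]
e22 timeout(0): 0[cand,b=10,-]
e23 propose(1,'w'): ·
e24 deliver 1→2: ·
e25 deliver 2→1: ·
e26 deliver 1→3: ·
e27 deliver 3→1: ·
e28 deliver 1→4: ·

no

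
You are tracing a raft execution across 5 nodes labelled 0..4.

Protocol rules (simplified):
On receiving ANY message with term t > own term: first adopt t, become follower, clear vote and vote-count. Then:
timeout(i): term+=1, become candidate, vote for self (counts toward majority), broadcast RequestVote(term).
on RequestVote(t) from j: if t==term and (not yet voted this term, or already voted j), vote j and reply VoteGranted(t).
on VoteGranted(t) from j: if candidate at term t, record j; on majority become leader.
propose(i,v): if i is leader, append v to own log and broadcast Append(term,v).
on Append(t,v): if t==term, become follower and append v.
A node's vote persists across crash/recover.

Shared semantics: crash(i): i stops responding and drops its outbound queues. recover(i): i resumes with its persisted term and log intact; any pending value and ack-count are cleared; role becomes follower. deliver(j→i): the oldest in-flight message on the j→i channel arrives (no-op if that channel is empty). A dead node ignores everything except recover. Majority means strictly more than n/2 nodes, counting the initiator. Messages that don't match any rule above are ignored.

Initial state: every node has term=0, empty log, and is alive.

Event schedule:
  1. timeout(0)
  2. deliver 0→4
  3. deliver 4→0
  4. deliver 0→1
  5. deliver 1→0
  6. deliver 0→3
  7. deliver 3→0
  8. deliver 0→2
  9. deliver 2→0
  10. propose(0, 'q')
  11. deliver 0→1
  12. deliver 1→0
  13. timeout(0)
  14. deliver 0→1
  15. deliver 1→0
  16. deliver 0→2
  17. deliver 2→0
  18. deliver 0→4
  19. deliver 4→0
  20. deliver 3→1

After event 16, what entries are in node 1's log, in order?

q

[1] timeout(0) → N0(cand t1 [-])
[2] deliver 0→4 → N4(foll t1 [-])
[3] deliver 4→0 → ∅
[4] deliver 0→1 → N1(foll t1 [-])
[5] deliver 1→0 → N0(lead t1 [-])
[6] deliver 0→3 → N3(foll t1 [-])
[7] deliver 3→0 → ∅
[8] deliver 0→2 → N2(foll t1 [-])
[9] deliver 2→0 → ∅
[10] propose(0,'q') → N0(lead t1 [q])
[11] deliver 0→1 → N1(foll t1 [q])
[12] deliver 1→0 → ∅
[13] timeout(0) → N0(cand t2 [q])
[14] deliver 0→1 → N1(foll t2 [q])
[15] deliver 1→0 → ∅
[16] deliver 0→2 → N2(foll t1 [q])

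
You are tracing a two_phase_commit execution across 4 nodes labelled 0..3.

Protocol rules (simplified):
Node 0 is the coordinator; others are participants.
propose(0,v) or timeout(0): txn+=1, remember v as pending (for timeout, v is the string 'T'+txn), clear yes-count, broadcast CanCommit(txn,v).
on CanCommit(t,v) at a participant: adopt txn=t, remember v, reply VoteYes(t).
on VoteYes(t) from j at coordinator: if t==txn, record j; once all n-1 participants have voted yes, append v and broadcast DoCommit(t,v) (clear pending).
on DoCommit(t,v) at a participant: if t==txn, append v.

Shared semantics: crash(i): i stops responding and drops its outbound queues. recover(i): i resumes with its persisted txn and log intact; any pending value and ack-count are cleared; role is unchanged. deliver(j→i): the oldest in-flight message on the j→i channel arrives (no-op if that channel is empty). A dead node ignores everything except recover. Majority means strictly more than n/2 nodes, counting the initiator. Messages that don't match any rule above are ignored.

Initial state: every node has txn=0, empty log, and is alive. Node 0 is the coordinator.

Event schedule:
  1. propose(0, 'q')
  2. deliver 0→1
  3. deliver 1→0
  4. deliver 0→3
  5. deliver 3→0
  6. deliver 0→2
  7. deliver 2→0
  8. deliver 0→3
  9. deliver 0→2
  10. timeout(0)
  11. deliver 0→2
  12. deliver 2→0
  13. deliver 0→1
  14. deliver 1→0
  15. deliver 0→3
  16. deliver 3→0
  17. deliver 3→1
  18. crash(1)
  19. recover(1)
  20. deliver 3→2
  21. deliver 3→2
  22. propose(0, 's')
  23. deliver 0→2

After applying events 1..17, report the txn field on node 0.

[1] propose(0,'q') → N0(coor t1 [-])
[2] deliver 0→1 → N1(part t1 [-])
[3] deliver 1→0 → ∅
[4] deliver 0→3 → N3(part t1 [-])
[5] deliver 3→0 → ∅
[6] deliver 0→2 → N2(part t1 [-])
[7] deliver 2→0 → N0(coor t1 [q])
[8] deliver 0→3 → N3(part t1 [q])
[9] deliver 0→2 → N2(part t1 [q])
[10] timeout(0) → N0(coor t2 [q])
[11] deliver 0→2 → N2(part t2 [q])
[12] deliver 2→0 → ∅
[13] deliver 0→1 → N1(part t1 [q])
[14] deliver 1→0 → ∅
[15] deliver 0→3 → N3(part t2 [q])
[16] deliver 3→0 → ∅
[17] deliver 3→1 → ∅

2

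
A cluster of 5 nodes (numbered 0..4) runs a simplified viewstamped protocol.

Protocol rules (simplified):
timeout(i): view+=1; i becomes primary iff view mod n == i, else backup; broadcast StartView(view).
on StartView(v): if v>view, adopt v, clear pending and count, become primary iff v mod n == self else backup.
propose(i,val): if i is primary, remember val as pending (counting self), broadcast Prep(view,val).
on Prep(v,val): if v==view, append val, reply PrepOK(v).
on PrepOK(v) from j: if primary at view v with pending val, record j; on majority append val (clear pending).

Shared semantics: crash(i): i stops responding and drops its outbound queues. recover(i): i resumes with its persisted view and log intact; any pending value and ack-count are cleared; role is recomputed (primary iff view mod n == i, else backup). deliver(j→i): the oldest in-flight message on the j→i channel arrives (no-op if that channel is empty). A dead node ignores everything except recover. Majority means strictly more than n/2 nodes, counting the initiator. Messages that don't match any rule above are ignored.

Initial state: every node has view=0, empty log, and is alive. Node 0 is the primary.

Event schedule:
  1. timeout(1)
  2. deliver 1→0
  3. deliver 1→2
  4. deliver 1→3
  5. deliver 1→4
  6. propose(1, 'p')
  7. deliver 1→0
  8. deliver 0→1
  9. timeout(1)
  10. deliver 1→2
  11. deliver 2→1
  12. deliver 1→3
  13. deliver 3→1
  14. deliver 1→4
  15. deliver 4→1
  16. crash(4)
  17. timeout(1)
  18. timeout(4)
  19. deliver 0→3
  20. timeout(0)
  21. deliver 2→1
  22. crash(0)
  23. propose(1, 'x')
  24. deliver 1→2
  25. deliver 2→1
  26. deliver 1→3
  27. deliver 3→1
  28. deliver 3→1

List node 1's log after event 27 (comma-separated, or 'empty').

empty

step 1 timeout(1): 1={prim,v=1,log=-}
step 2 deliver 1→0: 0={back,v=1,log=-}
step 3 deliver 1→2: 2={back,v=1,log=-}
step 4 deliver 1→3: 3={back,v=1,log=-}
step 5 deliver 1→4: 4={back,v=1,log=-}
step 6 propose(1,'p'): —
step 7 deliver 1→0: 0={back,v=1,log=p}
step 8 deliver 0→1: —
step 9 timeout(1): 1={back,v=2,log=-}
step 10 deliver 1→2: 2={back,v=1,log=p}
step 11 deliver 2→1: —
step 12 deliver 1→3: 3={back,v=1,log=p}
step 13 deliver 3→1: —
step 14 deliver 1→4: 4={back,v=1,log=p}
step 15 deliver 4→1: —
step 16 crash(4): 4={✗back,v=1,log=p}
step 17 timeout(1): 1={back,v=3,log=-}
step 18 timeout(4): —
step 19 deliver 0→3: —
step 20 timeout(0): 0={back,v=2,log=p}
step 21 deliver 2→1: —
step 22 crash(0): 0={✗back,v=2,log=p}
step 23 propose(1,'x'): —
step 24 deliver 1→2: 2={prim,v=2,log=p}
step 25 deliver 2→1: —
step 26 deliver 1→3: 3={back,v=2,log=p}
step 27 deliver 3→1: —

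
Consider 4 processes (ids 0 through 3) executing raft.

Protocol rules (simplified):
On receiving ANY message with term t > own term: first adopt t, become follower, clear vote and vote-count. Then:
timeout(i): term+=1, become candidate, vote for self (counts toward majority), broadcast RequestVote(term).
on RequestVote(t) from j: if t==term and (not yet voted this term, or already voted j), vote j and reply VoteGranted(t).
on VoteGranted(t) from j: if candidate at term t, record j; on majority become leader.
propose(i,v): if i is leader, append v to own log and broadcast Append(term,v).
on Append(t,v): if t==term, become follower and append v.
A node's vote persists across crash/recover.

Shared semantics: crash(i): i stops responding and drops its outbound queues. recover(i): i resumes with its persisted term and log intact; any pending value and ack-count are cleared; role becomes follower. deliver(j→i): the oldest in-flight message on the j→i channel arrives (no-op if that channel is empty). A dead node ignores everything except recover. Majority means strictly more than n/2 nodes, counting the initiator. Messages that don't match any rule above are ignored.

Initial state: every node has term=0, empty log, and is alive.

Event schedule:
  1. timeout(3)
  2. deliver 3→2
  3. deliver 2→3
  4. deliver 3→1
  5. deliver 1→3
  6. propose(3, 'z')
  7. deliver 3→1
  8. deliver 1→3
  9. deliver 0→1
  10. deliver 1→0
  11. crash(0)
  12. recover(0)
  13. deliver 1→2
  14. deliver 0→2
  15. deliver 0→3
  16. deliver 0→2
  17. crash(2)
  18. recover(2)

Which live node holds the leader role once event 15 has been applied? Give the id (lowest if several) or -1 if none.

e1 timeout(3): 3[cand,t=1,-]
e2 deliver 3→2: 2[foll,t=1,-]
e3 deliver 2→3: ·
e4 deliver 3→1: 1[foll,t=1,-]
e5 deliver 1→3: 3[lead,t=1,-]
e6 propose(3,'z'): 3[lead,t=1,z]
e7 deliver 3→1: 1[foll,t=1,z]
e8 deliver 1→3: ·
e9 deliver 0→1: ·
e10 deliver 1→0: ·
e11 crash(0): 0[✗foll,t=0,-]
e12 recover(0): 0[foll,t=0,-]
e13 deliver 1→2: ·
e14 deliver 0→2: ·
e15 deliver 0→3: ·

3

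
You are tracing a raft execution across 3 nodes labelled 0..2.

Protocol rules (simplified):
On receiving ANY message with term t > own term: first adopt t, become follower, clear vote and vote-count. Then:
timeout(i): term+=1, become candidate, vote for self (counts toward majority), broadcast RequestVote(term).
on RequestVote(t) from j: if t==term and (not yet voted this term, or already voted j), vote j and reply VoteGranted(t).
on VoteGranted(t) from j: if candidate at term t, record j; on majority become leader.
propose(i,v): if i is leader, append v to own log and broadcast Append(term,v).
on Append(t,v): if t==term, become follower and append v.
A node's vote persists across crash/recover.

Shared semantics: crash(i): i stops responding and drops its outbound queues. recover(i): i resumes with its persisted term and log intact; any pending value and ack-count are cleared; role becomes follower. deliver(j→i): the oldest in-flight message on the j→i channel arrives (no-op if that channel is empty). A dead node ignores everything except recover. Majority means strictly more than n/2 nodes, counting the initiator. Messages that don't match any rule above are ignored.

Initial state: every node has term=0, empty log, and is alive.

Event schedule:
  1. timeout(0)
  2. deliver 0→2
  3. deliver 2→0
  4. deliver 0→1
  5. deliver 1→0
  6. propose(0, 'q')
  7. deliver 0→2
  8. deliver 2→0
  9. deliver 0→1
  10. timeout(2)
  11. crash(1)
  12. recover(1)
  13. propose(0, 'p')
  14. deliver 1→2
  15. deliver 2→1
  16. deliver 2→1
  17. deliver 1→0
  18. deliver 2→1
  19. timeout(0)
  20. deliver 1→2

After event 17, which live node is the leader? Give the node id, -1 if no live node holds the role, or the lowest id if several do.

0

after 1 — timeout(0): n0:cand/t1/[-]
after 2 — deliver 0→2: n2:foll/t1/[-]
after 3 — deliver 2→0: n0:lead/t1/[-]
after 4 — deliver 0→1: n1:foll/t1/[-]
after 5 — deliver 1→0: ·
after 6 — propose(0,'q'): n0:lead/t1/[q]
after 7 — deliver 0→2: n2:foll/t1/[q]
after 8 — deliver 2→0: ·
after 9 — deliver 0→1: n1:foll/t1/[q]
after 10 — timeout(2): n2:cand/t2/[q]
after 11 — crash(1): n1:✗foll/t1/[q]
after 12 — recover(1): n1:foll/t1/[q]
after 13 — propose(0,'p'): n0:lead/t1/[q,p]
after 14 — deliver 1→2: ·
after 15 — deliver 2→1: n1:foll/t2/[q]
after 16 — deliver 2→1: ·
after 17 — deliver 1→0: ·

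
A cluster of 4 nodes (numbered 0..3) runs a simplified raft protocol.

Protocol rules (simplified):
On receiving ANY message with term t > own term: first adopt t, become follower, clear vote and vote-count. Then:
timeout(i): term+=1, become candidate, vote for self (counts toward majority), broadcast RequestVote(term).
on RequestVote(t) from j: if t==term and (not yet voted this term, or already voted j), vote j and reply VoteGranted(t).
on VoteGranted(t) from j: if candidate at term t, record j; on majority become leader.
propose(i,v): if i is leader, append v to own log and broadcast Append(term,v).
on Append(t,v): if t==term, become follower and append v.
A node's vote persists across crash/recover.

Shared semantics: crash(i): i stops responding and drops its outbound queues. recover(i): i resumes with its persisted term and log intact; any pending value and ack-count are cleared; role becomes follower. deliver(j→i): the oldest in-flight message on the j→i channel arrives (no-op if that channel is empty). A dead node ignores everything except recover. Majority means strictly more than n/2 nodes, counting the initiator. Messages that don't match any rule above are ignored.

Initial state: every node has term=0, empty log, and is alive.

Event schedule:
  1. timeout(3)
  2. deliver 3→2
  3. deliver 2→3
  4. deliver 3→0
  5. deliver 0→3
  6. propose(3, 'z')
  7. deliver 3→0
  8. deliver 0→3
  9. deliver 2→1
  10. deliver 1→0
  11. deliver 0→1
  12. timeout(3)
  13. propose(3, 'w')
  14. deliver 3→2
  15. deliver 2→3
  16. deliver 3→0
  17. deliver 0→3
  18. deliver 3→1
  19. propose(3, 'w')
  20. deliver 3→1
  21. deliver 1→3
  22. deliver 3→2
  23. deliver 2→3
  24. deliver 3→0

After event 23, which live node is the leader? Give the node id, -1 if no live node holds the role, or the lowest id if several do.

step 1 timeout(3): 3={cand,t=1,log=-}
step 2 deliver 3→2: 2={foll,t=1,log=-}
step 3 deliver 2→3: —
step 4 deliver 3→0: 0={foll,t=1,log=-}
step 5 deliver 0→3: 3={lead,t=1,log=-}
step 6 propose(3,'z'): 3={lead,t=1,log=z}
step 7 deliver 3→0: 0={foll,t=1,log=z}
step 8 deliver 0→3: —
step 9 deliver 2→1: —
step 10 deliver 1→0: —
step 11 deliver 0→1: —
step 12 timeout(3): 3={cand,t=2,log=z}
step 13 propose(3,'w'): —
step 14 deliver 3→2: 2={foll,t=1,log=z}
step 15 deliver 2→3: —
step 16 deliver 3→0: 0={foll,t=2,log=z}
step 17 deliver 0→3: —
step 18 deliver 3→1: 1={foll,t=1,log=-}
step 19 propose(3,'w'): —
step 20 deliver 3→1: 1={foll,t=1,log=z}
step 21 deliver 1→3: —
step 22 deliver 3→2: 2={foll,t=2,log=z}
step 23 deliver 2→3: 3={lead,t=2,log=z}

3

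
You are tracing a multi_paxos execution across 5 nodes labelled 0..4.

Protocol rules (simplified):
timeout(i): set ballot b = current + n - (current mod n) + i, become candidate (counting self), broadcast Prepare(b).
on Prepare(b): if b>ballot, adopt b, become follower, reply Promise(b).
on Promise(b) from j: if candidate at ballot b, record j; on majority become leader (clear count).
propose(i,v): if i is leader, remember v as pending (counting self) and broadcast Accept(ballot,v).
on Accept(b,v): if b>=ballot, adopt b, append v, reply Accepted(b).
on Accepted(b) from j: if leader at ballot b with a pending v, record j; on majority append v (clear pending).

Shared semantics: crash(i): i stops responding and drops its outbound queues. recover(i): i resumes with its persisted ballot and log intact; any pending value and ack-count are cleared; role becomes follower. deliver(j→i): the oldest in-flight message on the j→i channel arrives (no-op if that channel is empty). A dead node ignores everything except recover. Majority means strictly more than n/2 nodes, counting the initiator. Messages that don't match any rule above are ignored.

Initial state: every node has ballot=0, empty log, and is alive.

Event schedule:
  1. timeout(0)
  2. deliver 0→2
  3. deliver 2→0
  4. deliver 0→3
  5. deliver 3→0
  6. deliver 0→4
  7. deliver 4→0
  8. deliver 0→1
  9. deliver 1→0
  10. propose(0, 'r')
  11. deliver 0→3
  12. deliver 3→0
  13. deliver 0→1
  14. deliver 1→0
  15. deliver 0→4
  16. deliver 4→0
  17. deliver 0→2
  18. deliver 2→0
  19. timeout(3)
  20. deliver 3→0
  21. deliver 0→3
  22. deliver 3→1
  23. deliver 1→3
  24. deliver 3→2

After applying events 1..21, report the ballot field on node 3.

[1] timeout(0) → N0(cand b5 [-])
[2] deliver 0→2 → N2(foll b5 [-])
[3] deliver 2→0 → ∅
[4] deliver 0→3 → N3(foll b5 [-])
[5] deliver 3→0 → N0(lead b5 [-])
[6] deliver 0→4 → N4(foll b5 [-])
[7] deliver 4→0 → ∅
[8] deliver 0→1 → N1(foll b5 [-])
[9] deliver 1→0 → ∅
[10] propose(0,'r') → ∅
[11] deliver 0→3 → N3(foll b5 [r])
[12] deliver 3→0 → ∅
[13] deliver 0→1 → N1(foll b5 [r])
[14] deliver 1→0 → N0(lead b5 [r])
[15] deliver 0→4 → N4(foll b5 [r])
[16] deliver 4→0 → ∅
[17] deliver 0→2 → N2(foll b5 [r])
[18] deliver 2→0 → ∅
[19] timeout(3) → N3(cand b13 [r])
[20] deliver 3→0 → N0(foll b13 [r])
[21] deliver 0→3 → ∅

13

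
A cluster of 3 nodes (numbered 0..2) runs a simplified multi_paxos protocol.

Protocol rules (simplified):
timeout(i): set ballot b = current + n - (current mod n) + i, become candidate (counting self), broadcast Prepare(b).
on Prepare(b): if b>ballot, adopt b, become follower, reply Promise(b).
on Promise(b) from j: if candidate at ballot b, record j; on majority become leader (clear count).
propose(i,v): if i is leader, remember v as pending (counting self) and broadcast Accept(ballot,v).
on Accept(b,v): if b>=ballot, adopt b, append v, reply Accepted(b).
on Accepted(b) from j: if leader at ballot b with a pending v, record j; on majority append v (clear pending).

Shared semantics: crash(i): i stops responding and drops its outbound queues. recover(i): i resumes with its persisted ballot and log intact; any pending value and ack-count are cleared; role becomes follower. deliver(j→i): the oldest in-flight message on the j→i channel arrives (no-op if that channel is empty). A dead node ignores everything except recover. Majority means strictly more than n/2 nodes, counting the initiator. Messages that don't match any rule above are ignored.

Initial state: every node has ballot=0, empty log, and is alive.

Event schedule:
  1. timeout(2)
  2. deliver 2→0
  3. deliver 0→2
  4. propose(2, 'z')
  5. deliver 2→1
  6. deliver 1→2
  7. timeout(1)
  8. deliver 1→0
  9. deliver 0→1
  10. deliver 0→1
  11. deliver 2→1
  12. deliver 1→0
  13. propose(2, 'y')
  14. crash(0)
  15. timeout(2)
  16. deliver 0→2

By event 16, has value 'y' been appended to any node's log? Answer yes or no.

e1 timeout(2): 2[cand,b=5,-]
e2 deliver 2→0: 0[foll,b=5,-]
e3 deliver 0→2: 2[lead,b=5,-]
e4 propose(2,'z'): ·
e5 deliver 2→1: 1[foll,b=5,-]
e6 deliver 1→2: ·
e7 timeout(1): 1[cand,b=7,-]
e8 deliver 1→0: 0[foll,b=7,-]
e9 deliver 0→1: 1[lead,b=7,-]
e10 deliver 0→1: ·
e11 deliver 2→1: ·
e12 deliver 1→0: ·
e13 propose(2,'y'): ·
e14 crash(0): 0[✗foll,b=7,-]
e15 timeout(2): 2[cand,b=8,-]
e16 deliver 0→2: ·

no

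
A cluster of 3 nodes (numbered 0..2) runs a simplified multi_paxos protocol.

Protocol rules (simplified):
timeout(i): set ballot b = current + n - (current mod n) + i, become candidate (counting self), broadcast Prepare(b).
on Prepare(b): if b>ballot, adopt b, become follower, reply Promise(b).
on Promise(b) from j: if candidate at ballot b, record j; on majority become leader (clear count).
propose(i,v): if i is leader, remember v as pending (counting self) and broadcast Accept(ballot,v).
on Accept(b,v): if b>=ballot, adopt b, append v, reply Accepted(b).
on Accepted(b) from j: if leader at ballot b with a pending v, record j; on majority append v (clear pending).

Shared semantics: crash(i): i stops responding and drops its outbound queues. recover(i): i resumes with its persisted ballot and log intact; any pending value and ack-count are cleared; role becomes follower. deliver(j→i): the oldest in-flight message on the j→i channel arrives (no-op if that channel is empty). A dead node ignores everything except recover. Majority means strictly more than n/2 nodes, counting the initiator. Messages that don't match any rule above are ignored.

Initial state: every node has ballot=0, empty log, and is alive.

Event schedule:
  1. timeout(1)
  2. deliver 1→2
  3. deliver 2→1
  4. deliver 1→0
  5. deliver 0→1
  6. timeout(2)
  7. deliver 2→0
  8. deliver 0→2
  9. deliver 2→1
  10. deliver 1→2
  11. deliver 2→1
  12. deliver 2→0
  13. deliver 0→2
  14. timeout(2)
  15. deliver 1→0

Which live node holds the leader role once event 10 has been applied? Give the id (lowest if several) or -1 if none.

2

after 1 — timeout(1): n1:cand/b4/[-]
after 2 — deliver 1→2: n2:foll/b4/[-]
after 3 — deliver 2→1: n1:lead/b4/[-]
after 4 — deliver 1→0: n0:foll/b4/[-]
after 5 — deliver 0→1: ·
after 6 — timeout(2): n2:cand/b8/[-]
after 7 — deliver 2→0: n0:foll/b8/[-]
after 8 — deliver 0→2: n2:lead/b8/[-]
after 9 — deliver 2→1: n1:foll/b8/[-]
after 10 — deliver 1→2: ·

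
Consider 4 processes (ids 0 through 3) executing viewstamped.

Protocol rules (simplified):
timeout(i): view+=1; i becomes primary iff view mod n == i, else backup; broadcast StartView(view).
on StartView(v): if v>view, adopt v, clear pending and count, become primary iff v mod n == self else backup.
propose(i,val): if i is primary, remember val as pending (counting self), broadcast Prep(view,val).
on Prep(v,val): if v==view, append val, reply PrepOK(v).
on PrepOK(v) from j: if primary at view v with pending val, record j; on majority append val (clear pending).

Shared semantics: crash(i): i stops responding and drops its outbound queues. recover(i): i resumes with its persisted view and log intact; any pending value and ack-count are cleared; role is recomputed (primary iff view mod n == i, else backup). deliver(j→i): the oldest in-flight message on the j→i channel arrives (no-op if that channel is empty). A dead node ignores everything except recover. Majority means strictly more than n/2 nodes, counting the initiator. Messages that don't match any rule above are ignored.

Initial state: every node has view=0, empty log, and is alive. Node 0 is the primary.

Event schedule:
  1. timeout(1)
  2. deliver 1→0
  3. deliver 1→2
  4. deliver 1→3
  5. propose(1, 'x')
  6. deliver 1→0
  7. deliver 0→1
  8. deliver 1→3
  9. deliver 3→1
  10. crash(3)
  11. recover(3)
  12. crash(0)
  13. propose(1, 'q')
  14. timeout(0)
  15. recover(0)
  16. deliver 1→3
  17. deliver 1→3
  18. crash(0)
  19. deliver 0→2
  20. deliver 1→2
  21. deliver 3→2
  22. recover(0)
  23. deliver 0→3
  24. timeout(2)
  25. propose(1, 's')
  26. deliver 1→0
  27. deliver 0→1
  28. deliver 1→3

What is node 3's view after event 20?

1

1. timeout(1):  <1:prim v1 ->
2. deliver 1→0:  <0:back v1 ->
3. deliver 1→2:  <2:back v1 ->
4. deliver 1→3:  <3:back v1 ->
5. propose(1,'x'):  nop
6. deliver 1→0:  <0:back v1 x>
7. deliver 0→1:  nop
8. deliver 1→3:  <3:back v1 x>
9. deliver 3→1:  <1:prim v1 x>
10. crash(3):  <3:✗back v1 x>
11. recover(3):  <3:back v1 x>
12. crash(0):  <0:✗back v1 x>
13. propose(1,'q'):  nop
14. timeout(0):  nop
15. recover(0):  <0:back v1 x>
16. deliver 1→3:  <3:back v1 x,q>
17. deliver 1→3:  nop
18. crash(0):  <0:✗back v1 x>
19. deliver 0→2:  nop
20. deliver 1→2:  <2:back v1 x>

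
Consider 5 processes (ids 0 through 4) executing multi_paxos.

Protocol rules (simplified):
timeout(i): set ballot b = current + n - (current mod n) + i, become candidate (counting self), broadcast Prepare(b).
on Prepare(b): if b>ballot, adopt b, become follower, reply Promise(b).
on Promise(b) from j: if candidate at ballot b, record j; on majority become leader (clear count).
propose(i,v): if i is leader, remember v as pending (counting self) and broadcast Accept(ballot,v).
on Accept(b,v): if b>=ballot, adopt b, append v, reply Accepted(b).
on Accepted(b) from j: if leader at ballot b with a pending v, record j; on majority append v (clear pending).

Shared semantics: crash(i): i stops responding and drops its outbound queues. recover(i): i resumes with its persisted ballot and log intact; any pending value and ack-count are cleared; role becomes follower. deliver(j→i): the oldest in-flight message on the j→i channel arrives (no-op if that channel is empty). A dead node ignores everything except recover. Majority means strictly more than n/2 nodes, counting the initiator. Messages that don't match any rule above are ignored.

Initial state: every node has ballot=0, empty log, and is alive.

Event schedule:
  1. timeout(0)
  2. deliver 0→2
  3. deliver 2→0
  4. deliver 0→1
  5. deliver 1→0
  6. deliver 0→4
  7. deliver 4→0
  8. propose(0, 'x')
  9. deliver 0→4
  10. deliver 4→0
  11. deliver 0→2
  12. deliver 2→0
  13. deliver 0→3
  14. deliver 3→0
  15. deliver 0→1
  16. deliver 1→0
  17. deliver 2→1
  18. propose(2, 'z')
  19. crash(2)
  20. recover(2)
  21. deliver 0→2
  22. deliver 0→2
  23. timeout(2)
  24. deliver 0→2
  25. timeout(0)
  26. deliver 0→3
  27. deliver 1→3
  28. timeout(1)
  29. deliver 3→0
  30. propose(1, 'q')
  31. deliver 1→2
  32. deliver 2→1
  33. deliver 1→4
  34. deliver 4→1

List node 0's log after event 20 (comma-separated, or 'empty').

x

after 1 — timeout(0): n0:cand/b5/[-]
after 2 — deliver 0→2: n2:foll/b5/[-]
after 3 — deliver 2→0: ·
after 4 — deliver 0→1: n1:foll/b5/[-]
after 5 — deliver 1→0: n0:lead/b5/[-]
after 6 — deliver 0→4: n4:foll/b5/[-]
after 7 — deliver 4→0: ·
after 8 — propose(0,'x'): ·
after 9 — deliver 0→4: n4:foll/b5/[x]
after 10 — deliver 4→0: ·
after 11 — deliver 0→2: n2:foll/b5/[x]
after 12 — deliver 2→0: n0:lead/b5/[x]
after 13 — deliver 0→3: n3:foll/b5/[-]
after 14 — deliver 3→0: ·
after 15 — deliver 0→1: n1:foll/b5/[x]
after 16 — deliver 1→0: ·
after 17 — deliver 2→1: ·
after 18 — propose(2,'z'): ·
after 19 — crash(2): n2:✗foll/b5/[x]
after 20 — recover(2): n2:foll/b5/[x]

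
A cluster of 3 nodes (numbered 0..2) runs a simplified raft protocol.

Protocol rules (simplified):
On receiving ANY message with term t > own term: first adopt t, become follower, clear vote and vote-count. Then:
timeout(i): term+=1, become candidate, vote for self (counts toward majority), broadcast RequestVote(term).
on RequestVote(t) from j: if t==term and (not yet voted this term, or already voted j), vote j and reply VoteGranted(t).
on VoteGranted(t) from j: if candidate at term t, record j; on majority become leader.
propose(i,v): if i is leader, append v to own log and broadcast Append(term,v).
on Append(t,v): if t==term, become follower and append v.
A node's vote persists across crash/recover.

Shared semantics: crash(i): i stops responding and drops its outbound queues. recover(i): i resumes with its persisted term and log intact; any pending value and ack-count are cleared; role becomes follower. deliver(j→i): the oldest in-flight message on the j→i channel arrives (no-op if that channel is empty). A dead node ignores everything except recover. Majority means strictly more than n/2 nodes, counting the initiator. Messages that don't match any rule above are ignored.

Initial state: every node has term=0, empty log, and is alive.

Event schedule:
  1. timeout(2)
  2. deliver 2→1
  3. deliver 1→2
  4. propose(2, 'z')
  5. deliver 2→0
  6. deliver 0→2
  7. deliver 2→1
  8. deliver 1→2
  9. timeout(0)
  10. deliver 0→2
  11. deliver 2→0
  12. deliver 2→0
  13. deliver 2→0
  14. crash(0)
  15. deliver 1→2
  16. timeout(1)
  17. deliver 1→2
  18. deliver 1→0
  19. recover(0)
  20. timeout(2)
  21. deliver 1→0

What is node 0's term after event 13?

2

1. timeout(2):  <2:cand t1 ->
2. deliver 2→1:  <1:foll t1 ->
3. deliver 1→2:  <2:lead t1 ->
4. propose(2,'z'):  <2:lead t1 z>
5. deliver 2→0:  <0:foll t1 ->
6. deliver 0→2:  nop
7. deliver 2→1:  <1:foll t1 z>
8. deliver 1→2:  nop
9. timeout(0):  <0:cand t2 ->
10. deliver 0→2:  <2:foll t2 z>
11. deliver 2→0:  nop
12. deliver 2→0:  <0:lead t2 ->
13. deliver 2→0:  nop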